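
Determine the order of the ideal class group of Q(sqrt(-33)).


K = Q(sqrt(-33)). d mod 4 = 3, so D = disc(K) = 4d = -132
h(K) equals the number of primitive reduced positive-definite forms (a, b, c) = a*x^2 + b*x*y + c*y^2 with b^2 - 4ac = D,
where reduced means |b| <= a <= c, with b >= 0 whenever |b| = a or a = c, and primitive means gcd(a, b, c) = 1.
Reduced forces 3a^2 <= |D| = 132, so 1 <= a <= 6; b must have the parity of D, and c = (b^2 - D)/(4a) must be an integer >= a.
Enumerate a = 1..6, b in [-a, a]:
  a=1: (1, 0, 33)  [1]
  a=2: (2, 2, 17)  [1]
  a=3: (3, 0, 11)  [1]
  a=4..5: none
  a=6: (6, 6, 7)  [1]
Total reduced forms: 1 + 1 + 1 + 1 = 4
h = 4

4


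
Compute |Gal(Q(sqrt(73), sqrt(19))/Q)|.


The 2 square roots of distinct primes are multiplicatively independent over Q,
so [K:Q] = 2^2 and Gal(K/Q) is isomorphic to (Z/2Z)^2.
|Gal| = 2^2 = 4

4


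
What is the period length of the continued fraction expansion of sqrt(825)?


Run the CF algorithm for sqrt(825).
a_0 = floor(sqrt(825)) = 28; set m_0=0, q_0=1.
Recurrence: m' = q*a - m,  q' = (d - m'^2)/q,  a' = floor((a_0 + m')/q').
  step 1: m=28, q=41, a=1
  step 2: m=13, q=16, a=2
  step 3: m=19, q=29, a=1
  step 4: m=10, q=25, a=1
  step 5: m=15, q=24, a=1
  step 6: m=9, q=31, a=1
  step 7: m=22, q=11, a=4
  step 8: m=22, q=31, a=1
  step 9: m=9, q=24, a=1
  step 10: m=15, q=25, a=1
  step 11: m=10, q=29, a=1
  step 12: m=19, q=16, a=2
  step 13: m=13, q=41, a=1
  step 14: m=28, q=1, a=56
a_14 = 2*a_0 = 56, so the period closes here.
sqrt(825) = [28; 1, 2, 1, 1, 1, 1, 4, 1, 1, 1, 1, 2, 1, 56]
Period length = 14

14


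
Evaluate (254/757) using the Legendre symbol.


p = 757 is prime, so compute (254/757) with the reciprocity algorithm (Jacobi-symbol steps: pull out 2s via (2/n), flip via reciprocity, reduce):
  pull out 2: (2/757) = -1  (since 757 mod 8 = 5)
  reciprocity: (127/757) -> +(757/127)
  reduce: (122/127)
  pull out 2: (2/127) = +1  (since 127 mod 8 = 7)
  reciprocity: (61/127) -> +(127/61)
  reduce: (5/61)
  reciprocity: (5/61) -> +(61/5)
  reduce: (1/5)
  (1/5) = 1
Product of signs = -1
(254/757) = -1

-1


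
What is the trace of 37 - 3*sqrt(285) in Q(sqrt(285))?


Tr(a + b*sqrt(d)) = (a + b*sqrt(d)) + (a - b*sqrt(d)) = 2a
= 2 * (37)
= 74

74


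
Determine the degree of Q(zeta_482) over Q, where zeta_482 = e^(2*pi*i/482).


The degree equals Euler's totient phi(482).
482 = 2 * 241
phi(482) = 240

240


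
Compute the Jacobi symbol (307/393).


Compute (307/393) via quadratic reciprocity:
  reciprocity: (307/393) -> +(393/307)
  reduce: (86/307)
  pull out 2: (2/307) = -1  (since 307 mod 8 = 3)
  reciprocity: (43/307) -> -(307/43)
  reduce: (6/43)
  pull out 2: (2/43) = -1  (since 43 mod 8 = 3)
  reciprocity: (3/43) -> -(43/3)
  reduce: (1/3)
  (1/3) = 1
Product of signs = 1

1


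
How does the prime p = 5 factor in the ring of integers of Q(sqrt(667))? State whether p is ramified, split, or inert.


K = Q(sqrt(667)). Since d mod 4 = 3, disc(K) = 2668.
Check p | disc: 2668 mod 5 = 3.
p does not divide disc. Compute Legendre symbol (d/p):
2^((5-1)/2) mod 5 = -1
(d/p) = -1, so p is inert: (p) stays prime with e=1, f=2, g=1.
Therefore p is inert.

inert


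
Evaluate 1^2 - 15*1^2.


x^2 - d*y^2
= 1^2 - 15*1^2
= 1 - 15
= -14

-14


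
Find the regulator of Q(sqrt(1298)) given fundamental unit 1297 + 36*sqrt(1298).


epsilon = 1297 + 36*sqrt(1298)
= 2593.9996
R = ln(2593.9996)
= 7.8610

7.8610


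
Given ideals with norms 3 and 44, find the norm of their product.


N(IJ) = N(I) * N(J)
= 3 * 44
= 132

132


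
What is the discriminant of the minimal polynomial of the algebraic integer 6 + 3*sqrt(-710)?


The element 6 + 3*sqrt(-710) has minimal polynomial:
x^2 - 12*x + 6426
Discriminant = (-12)^2 - 4*(6426)
= 144 - 25704
= -25560

-25560


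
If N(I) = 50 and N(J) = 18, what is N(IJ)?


N(IJ) = N(I) * N(J)
= 50 * 18
= 900

900


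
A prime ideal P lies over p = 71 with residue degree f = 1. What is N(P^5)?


N(P^a) = p^(a*f)
= 71^(5*1)
= 71^5
= 1804229351

1804229351


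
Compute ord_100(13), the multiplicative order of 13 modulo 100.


We want ord_100(13), the smallest k >= 1 with 13^k = 1 mod 100.
n = 100 = 2^2 * 5^2, phi(100) = 40; the order divides phi(n).
Divisors of 40: 1, 2, 4, 5, 8, 10, 20, 40
Repeated squaring mod 100: 13^1 = 13, 13^2 = 69, 13^4 = 61, 13^8 = 21, 13^16 = 41, 13^32 = 81
Test divisors in increasing order:
  k=1: 13^1 = 13 mod 100
  k=2: 13^2 = 69 mod 100
  k=4: 13^4 = 61 mod 100
  k=5: 13^5 = 61 * 13 = 93 mod 100
  k=8: 13^8 = 21 mod 100
  k=10: 13^10 = 21 * 69 = 49 mod 100
  k=20: 13^20 = 41 * 61 = 1 mod 100  <- first divisor giving 1
Order = 20

20


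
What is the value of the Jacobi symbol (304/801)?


Compute (304/801) via quadratic reciprocity:
  pull out 2: (2/801) = +1  (since 801 mod 8 = 1)
  pull out 2: (2/801) = +1  (since 801 mod 8 = 1)
  pull out 2: (2/801) = +1  (since 801 mod 8 = 1)
  pull out 2: (2/801) = +1  (since 801 mod 8 = 1)
  reciprocity: (19/801) -> +(801/19)
  reduce: (3/19)
  reciprocity: (3/19) -> -(19/3)
  reduce: (1/3)
  (1/3) = 1
Product of signs = -1

-1


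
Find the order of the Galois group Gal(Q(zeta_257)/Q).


|Gal(Q(zeta_257)/Q)| = phi(257)
= 256

256


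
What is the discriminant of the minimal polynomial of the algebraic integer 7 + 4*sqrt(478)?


The element 7 + 4*sqrt(478) has minimal polynomial:
x^2 - 14*x - 7599
Discriminant = (-14)^2 - 4*(-7599)
= 196 + 30396
= 30592

30592


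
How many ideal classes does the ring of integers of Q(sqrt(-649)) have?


K = Q(sqrt(-649)). d mod 4 = 3, so D = disc(K) = 4d = -2596
h(K) equals the number of primitive reduced positive-definite forms (a, b, c) = a*x^2 + b*x*y + c*y^2 with b^2 - 4ac = D,
where reduced means |b| <= a <= c, with b >= 0 whenever |b| = a or a = c, and primitive means gcd(a, b, c) = 1.
Reduced forces 3a^2 <= |D| = 2596, so 1 <= a <= 29; b must have the parity of D, and c = (b^2 - D)/(4a) must be an integer >= a.
Enumerate a = 1..29, b in [-a, a]:
  a=1: (1, 0, 649)  [1]
  a=2: (2, 2, 325)  [1]
  a=3..4: none
  a=5: (5, -2, 130), (5, 2, 130)  [2]
  a=6: none
  a=7: (7, -6, 94), (7, 6, 94)  [2]
  a=8..9: none
  a=10: (10, -2, 65), (10, 2, 65)  [2]
  a=11: (11, 0, 59)  [1]
  a=12: none
  a=13: (13, -2, 50), (13, 2, 50)  [2]
  a=14: (14, -6, 47), (14, 6, 47)  [2]
  a=15..18: none
  a=19: (19, -8, 35), (19, 8, 35)  [2]
  a=20..21: none
  a=22: (22, 22, 35)  [1]
  a=23: (23, -16, 31), (23, 16, 31)  [2]
  a=24: none
  a=25: (25, -2, 26), (25, 2, 26)  [2]
  a=26..29: none
Total reduced forms: 1 + 1 + 2 + 2 + 2 + 1 + 2 + 2 + 2 + 1 + 2 + 2 = 20
h = 20

20


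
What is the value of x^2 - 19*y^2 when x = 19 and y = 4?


x^2 - d*y^2
= 19^2 - 19*4^2
= 361 - 304
= 57

57


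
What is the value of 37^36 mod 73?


p = 73 is prime and the exponent is (p-1)/2 = 36, so by Euler's criterion 37^36 = (37/73) = +1 or -1 mod 73.
Compute by square-and-multiply:
  36 = 32 + 4 (binary 100100)
  Repeated squaring mod 73: 37^1 = 37, 37^2 = 55, 37^4 = 32, 37^8 = 2, 37^16 = 4, 37^32 = 16
  37^36 = 37^32 * 37^4 = 16 * 32 mod 73
    16 * 32 = 512 = 1 mod 73
  37^36 = 1 mod 73
Result 1: 37 is a quadratic residue mod 73.
37^36 mod 73 = 1

1


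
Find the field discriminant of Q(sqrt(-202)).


For K = Q(sqrt(d)) with d squarefree: disc(K) = d if d = 1 mod 4, and disc(K) = 4d if d = 2 or 3 mod 4.
Here d = -202, and d mod 4 = 2.
d = 2 mod 4, not 1 (O_K = Z[sqrt(d)]), so disc(K) = 4d = 4 * (-202) = -808

-808


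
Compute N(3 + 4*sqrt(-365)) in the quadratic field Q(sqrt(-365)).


N(a + b*sqrt(d)) = a^2 - d*b^2
= (3)^2 - (-365)*(4)^2
= 9 + 5840
= 5849

5849


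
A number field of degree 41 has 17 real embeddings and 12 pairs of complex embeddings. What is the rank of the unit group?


By Dirichlet's unit theorem:
rank = r1 + r2 - 1
= 17 + 12 - 1
= 28

28


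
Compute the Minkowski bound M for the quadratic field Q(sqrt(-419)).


d = -419, d mod 4 = 1, so disc(K) = d = -419; |disc(K)| = 419
Imaginary quadratic field, so n = 2, s = r2 = 1, r1 = 0
M = (n!/n^n) * (4/pi)^s * sqrt(|disc(K)|) = (2!/2^2) * (4/pi)^1 * sqrt(419)
= 0.5 * 1.273240 * 20.469489
= 13.0313

13.0313


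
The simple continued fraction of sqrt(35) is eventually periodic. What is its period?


Run the CF algorithm for sqrt(35).
a_0 = floor(sqrt(35)) = 5; set m_0=0, q_0=1.
Recurrence: m' = q*a - m,  q' = (d - m'^2)/q,  a' = floor((a_0 + m')/q').
  step 1: m=5, q=10, a=1
  step 2: m=5, q=1, a=10
a_2 = 2*a_0 = 10, so the period closes here.
sqrt(35) = [5; 1, 10]
Period length = 2

2


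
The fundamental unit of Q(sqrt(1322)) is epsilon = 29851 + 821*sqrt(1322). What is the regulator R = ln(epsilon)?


epsilon = 29851 + 821*sqrt(1322)
= 59702.0000
R = ln(59702.0000)
= 10.9971

10.9971


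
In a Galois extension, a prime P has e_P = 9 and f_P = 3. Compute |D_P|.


|D_P| = e * f
= 9 * 3
= 27

27


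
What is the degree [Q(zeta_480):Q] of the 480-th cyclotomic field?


The degree equals Euler's totient phi(480).
480 = 2^5 * 3 * 5
phi(480) = 128

128


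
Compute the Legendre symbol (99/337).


p = 337 is prime, so compute (99/337) with the reciprocity algorithm (Jacobi-symbol steps: pull out 2s via (2/n), flip via reciprocity, reduce):
  reciprocity: (99/337) -> +(337/99)
  reduce: (40/99)
  pull out 2: (2/99) = -1  (since 99 mod 8 = 3)
  pull out 2: (2/99) = -1  (since 99 mod 8 = 3)
  pull out 2: (2/99) = -1  (since 99 mod 8 = 3)
  reciprocity: (5/99) -> +(99/5)
  reduce: (4/5)
  pull out 2: (2/5) = -1  (since 5 mod 8 = 5)
  pull out 2: (2/5) = -1  (since 5 mod 8 = 5)
  (1/5) = 1
Product of signs = -1
(99/337) = -1

-1


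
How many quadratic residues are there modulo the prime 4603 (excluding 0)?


For prime p, the number of non-zero quadratic residues is (p-1)/2.
= (4603-1)/2
= 2301

2301


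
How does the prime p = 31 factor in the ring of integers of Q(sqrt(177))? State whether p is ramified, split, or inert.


K = Q(sqrt(177)). Since d mod 4 = 1, disc(K) = 177.
Check p | disc: 177 mod 31 = 22.
p does not divide disc. Compute Legendre symbol (d/p):
22^((31-1)/2) mod 31 = -1
(d/p) = -1, so p is inert: (p) stays prime with e=1, f=2, g=1.
Therefore p is inert.

inert


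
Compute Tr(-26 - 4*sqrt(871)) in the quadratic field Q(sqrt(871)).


Tr(a + b*sqrt(d)) = (a + b*sqrt(d)) + (a - b*sqrt(d)) = 2a
= 2 * (-26)
= -52

-52


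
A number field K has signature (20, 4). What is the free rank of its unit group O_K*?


By Dirichlet's unit theorem:
rank = r1 + r2 - 1
= 20 + 4 - 1
= 23

23


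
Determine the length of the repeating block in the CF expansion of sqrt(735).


Run the CF algorithm for sqrt(735).
a_0 = floor(sqrt(735)) = 27; set m_0=0, q_0=1.
Recurrence: m' = q*a - m,  q' = (d - m'^2)/q,  a' = floor((a_0 + m')/q').
  step 1: m=27, q=6, a=9
  step 2: m=27, q=1, a=54
a_2 = 2*a_0 = 54, so the period closes here.
sqrt(735) = [27; 9, 54]
Period length = 2

2


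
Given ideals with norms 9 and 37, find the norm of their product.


N(IJ) = N(I) * N(J)
= 9 * 37
= 333

333


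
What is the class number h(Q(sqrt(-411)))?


K = Q(sqrt(-411)). d mod 4 = 1, so D = disc(K) = d = -411
h(K) equals the number of primitive reduced positive-definite forms (a, b, c) = a*x^2 + b*x*y + c*y^2 with b^2 - 4ac = D,
where reduced means |b| <= a <= c, with b >= 0 whenever |b| = a or a = c, and primitive means gcd(a, b, c) = 1.
Reduced forces 3a^2 <= |D| = 411, so 1 <= a <= 11; b must have the parity of D, and c = (b^2 - D)/(4a) must be an integer >= a.
Enumerate a = 1..11, b in [-a, a]:
  a=1: (1, 1, 103)  [1]
  a=2: none
  a=3: (3, 3, 35)  [1]
  a=4: none
  a=5: (5, -3, 21), (5, 3, 21)  [2]
  a=6: none
  a=7: (7, -3, 15), (7, 3, 15)  [2]
  a=8..11: none
Total reduced forms: 1 + 1 + 2 + 2 = 6
h = 6

6


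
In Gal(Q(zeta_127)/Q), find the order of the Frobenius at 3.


The Frobenius at p in Gal(Q(zeta_n)/Q) = (Z/nZ)* is the class of p, so its order is ord_127(3), the smallest k >= 1 with 3^k = 1 mod 127.
n = 127 = 127, phi(127) = 126; the order divides phi(n).
Divisors of 126: 1, 2, 3, 6, 7, 9, 14, 18, 21, 42, 63, 126
Repeated squaring mod 127: 3^1 = 3, 3^2 = 9, 3^4 = 81, 3^8 = 84, 3^16 = 71, 3^32 = 88, 3^64 = 124
Test divisors in increasing order:
  k=1: 3^1 = 3 mod 127
  k=2: 3^2 = 9 mod 127
  k=3: 3^3 = 9 * 3 = 27 mod 127
  k=6: 3^6 = 81 * 9 = 94 mod 127
  k=7: 3^7 = 81 * 9 * 3 = 28 mod 127
  k=9: 3^9 = 84 * 3 = 125 mod 127
  k=14: 3^14 = 84 * 81 * 9 = 22 mod 127
  k=18: 3^18 = 71 * 9 = 4 mod 127
  k=21: 3^21 = 71 * 81 * 3 = 108 mod 127
  k=42: 3^42 = 88 * 84 * 9 = 107 mod 127
  k=63: 3^63 = 88 * 71 * 84 * 81 * 9 * 3 = 126 mod 127
  k=126: 3^126 = 124 * 88 * 71 * 84 * 81 * 9 = 1 mod 127  <- first divisor giving 1
Order = 126

126


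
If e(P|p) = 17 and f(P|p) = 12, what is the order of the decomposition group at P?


|D_P| = e * f
= 17 * 12
= 204

204


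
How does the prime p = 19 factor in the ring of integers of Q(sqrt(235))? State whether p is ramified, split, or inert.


K = Q(sqrt(235)). Since d mod 4 = 3, disc(K) = 940.
Check p | disc: 940 mod 19 = 9.
p does not divide disc. Compute Legendre symbol (d/p):
7^((19-1)/2) mod 19 = 1
(d/p) = 1, so p splits: (p) = P*P' with e=1, f=1, g=2.
Therefore p is split.

split


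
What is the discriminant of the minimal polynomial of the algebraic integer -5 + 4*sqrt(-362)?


The element -5 + 4*sqrt(-362) has minimal polynomial:
x^2 + 10*x + 5817
Discriminant = (10)^2 - 4*(5817)
= 100 - 23268
= -23168

-23168


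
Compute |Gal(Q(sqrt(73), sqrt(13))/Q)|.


The 2 square roots of distinct primes are multiplicatively independent over Q,
so [K:Q] = 2^2 and Gal(K/Q) is isomorphic to (Z/2Z)^2.
|Gal| = 2^2 = 4

4


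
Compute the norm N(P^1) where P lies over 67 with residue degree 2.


N(P^a) = p^(a*f)
= 67^(1*2)
= 67^2
= 4489

4489


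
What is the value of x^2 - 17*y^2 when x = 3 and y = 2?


x^2 - d*y^2
= 3^2 - 17*2^2
= 9 - 68
= -59

-59


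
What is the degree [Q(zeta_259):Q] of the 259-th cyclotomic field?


The degree equals Euler's totient phi(259).
259 = 7 * 37
phi(259) = 216

216


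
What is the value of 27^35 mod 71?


p = 71 is prime and the exponent is (p-1)/2 = 35, so by Euler's criterion 27^35 = (27/71) = +1 or -1 mod 71.
Compute by square-and-multiply:
  35 = 32 + 2 + 1 (binary 100011)
  Repeated squaring mod 71: 27^1 = 27, 27^2 = 19, 27^4 = 6, 27^8 = 36, 27^16 = 18, 27^32 = 40
  27^35 = 27^32 * 27^2 * 27^1 = 40 * 19 * 27 mod 71
    40 * 19 = 760 = 50 mod 71
    50 * 27 = 1350 = 1 mod 71
  27^35 = 1 mod 71
Result 1: 27 is a quadratic residue mod 71.
27^35 mod 71 = 1

1


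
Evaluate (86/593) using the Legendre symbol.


p = 593 is prime, so compute (86/593) with the reciprocity algorithm (Jacobi-symbol steps: pull out 2s via (2/n), flip via reciprocity, reduce):
  pull out 2: (2/593) = +1  (since 593 mod 8 = 1)
  reciprocity: (43/593) -> +(593/43)
  reduce: (34/43)
  pull out 2: (2/43) = -1  (since 43 mod 8 = 3)
  reciprocity: (17/43) -> +(43/17)
  reduce: (9/17)
  reciprocity: (9/17) -> +(17/9)
  reduce: (8/9)
  pull out 2: (2/9) = +1  (since 9 mod 8 = 1)
  pull out 2: (2/9) = +1  (since 9 mod 8 = 1)
  pull out 2: (2/9) = +1  (since 9 mod 8 = 1)
  (1/9) = 1
Product of signs = -1
(86/593) = -1

-1


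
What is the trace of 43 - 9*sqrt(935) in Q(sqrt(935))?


Tr(a + b*sqrt(d)) = (a + b*sqrt(d)) + (a - b*sqrt(d)) = 2a
= 2 * (43)
= 86

86


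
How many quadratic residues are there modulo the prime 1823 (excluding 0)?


For prime p, the number of non-zero quadratic residues is (p-1)/2.
= (1823-1)/2
= 911

911


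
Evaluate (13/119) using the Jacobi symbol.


Compute (13/119) via quadratic reciprocity:
  reciprocity: (13/119) -> +(119/13)
  reduce: (2/13)
  pull out 2: (2/13) = -1  (since 13 mod 8 = 5)
  (1/13) = 1
Product of signs = -1

-1


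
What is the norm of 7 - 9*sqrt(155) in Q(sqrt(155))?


N(a + b*sqrt(d)) = a^2 - d*b^2
= (7)^2 - (155)*(-9)^2
= 49 - 12555
= -12506

-12506


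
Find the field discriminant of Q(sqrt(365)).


For K = Q(sqrt(d)) with d squarefree: disc(K) = d if d = 1 mod 4, and disc(K) = 4d if d = 2 or 3 mod 4.
Here d = 365, and d mod 4 = 1.
d = 1 mod 4 (O_K = Z[(1+sqrt(d))/2]), so disc(K) = d = 365

365


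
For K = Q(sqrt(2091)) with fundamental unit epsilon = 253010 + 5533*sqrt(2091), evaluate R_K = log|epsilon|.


epsilon = 253010 + 5533*sqrt(2091)
= 506020.0000
R = ln(506020.0000)
= 13.1343

13.1343


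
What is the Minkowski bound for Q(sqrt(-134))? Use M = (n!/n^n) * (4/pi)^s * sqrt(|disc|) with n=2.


d = -134, d mod 4 = 2, so disc(K) = 4d = -536; |disc(K)| = 536
Imaginary quadratic field, so n = 2, s = r2 = 1, r1 = 0
M = (n!/n^n) * (4/pi)^s * sqrt(|disc(K)|) = (2!/2^2) * (4/pi)^1 * sqrt(536)
= 0.5 * 1.273240 * 23.151674
= 14.7388

14.7388


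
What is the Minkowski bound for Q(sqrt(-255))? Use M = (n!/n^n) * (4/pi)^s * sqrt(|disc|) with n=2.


d = -255, d mod 4 = 1, so disc(K) = d = -255; |disc(K)| = 255
Imaginary quadratic field, so n = 2, s = r2 = 1, r1 = 0
M = (n!/n^n) * (4/pi)^s * sqrt(|disc(K)|) = (2!/2^2) * (4/pi)^1 * sqrt(255)
= 0.5 * 1.273240 * 15.968719
= 10.1660

10.1660


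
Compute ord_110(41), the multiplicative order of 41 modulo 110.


We want ord_110(41), the smallest k >= 1 with 41^k = 1 mod 110.
n = 110 = 2 * 5 * 11, phi(110) = 40; the order divides phi(n).
Divisors of 40: 1, 2, 4, 5, 8, 10, 20, 40
Repeated squaring mod 110: 41^1 = 41, 41^2 = 31, 41^4 = 81, 41^8 = 71, 41^16 = 91, 41^32 = 31
Test divisors in increasing order:
  k=1: 41^1 = 41 mod 110
  k=2: 41^2 = 31 mod 110
  k=4: 41^4 = 81 mod 110
  k=5: 41^5 = 81 * 41 = 21 mod 110
  k=8: 41^8 = 71 mod 110
  k=10: 41^10 = 71 * 31 = 1 mod 110  <- first divisor giving 1
Order = 10

10


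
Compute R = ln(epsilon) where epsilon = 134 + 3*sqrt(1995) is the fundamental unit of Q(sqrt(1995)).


epsilon = 134 + 3*sqrt(1995)
= 267.9963
R = ln(267.9963)
= 5.5910

5.5910


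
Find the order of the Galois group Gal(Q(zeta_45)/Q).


|Gal(Q(zeta_45)/Q)| = phi(45)
= 24

24


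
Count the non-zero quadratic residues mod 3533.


For prime p, the number of non-zero quadratic residues is (p-1)/2.
= (3533-1)/2
= 1766

1766


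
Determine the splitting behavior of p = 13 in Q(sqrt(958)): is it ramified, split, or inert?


K = Q(sqrt(958)). Since d mod 4 = 2, disc(K) = 3832.
Check p | disc: 3832 mod 13 = 10.
p does not divide disc. Compute Legendre symbol (d/p):
9^((13-1)/2) mod 13 = 1
(d/p) = 1, so p splits: (p) = P*P' with e=1, f=1, g=2.
Therefore p is split.

split


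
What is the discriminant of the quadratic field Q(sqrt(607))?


For K = Q(sqrt(d)) with d squarefree: disc(K) = d if d = 1 mod 4, and disc(K) = 4d if d = 2 or 3 mod 4.
Here d = 607, and d mod 4 = 3.
d = 3 mod 4, not 1 (O_K = Z[sqrt(d)]), so disc(K) = 4d = 4 * (607) = 2428

2428


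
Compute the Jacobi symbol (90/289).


Compute (90/289) via quadratic reciprocity:
  pull out 2: (2/289) = +1  (since 289 mod 8 = 1)
  reciprocity: (45/289) -> +(289/45)
  reduce: (19/45)
  reciprocity: (19/45) -> +(45/19)
  reduce: (7/19)
  reciprocity: (7/19) -> -(19/7)
  reduce: (5/7)
  reciprocity: (5/7) -> +(7/5)
  reduce: (2/5)
  pull out 2: (2/5) = -1  (since 5 mod 8 = 5)
  (1/5) = 1
Product of signs = 1

1


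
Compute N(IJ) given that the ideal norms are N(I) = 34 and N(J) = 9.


N(IJ) = N(I) * N(J)
= 34 * 9
= 306

306


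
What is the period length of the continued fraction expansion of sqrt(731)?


Run the CF algorithm for sqrt(731).
a_0 = floor(sqrt(731)) = 27; set m_0=0, q_0=1.
Recurrence: m' = q*a - m,  q' = (d - m'^2)/q,  a' = floor((a_0 + m')/q').
  step 1: m=27, q=2, a=27
  step 2: m=27, q=1, a=54
a_2 = 2*a_0 = 54, so the period closes here.
sqrt(731) = [27; 27, 54]
Period length = 2

2


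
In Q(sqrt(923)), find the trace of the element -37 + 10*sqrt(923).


Tr(a + b*sqrt(d)) = (a + b*sqrt(d)) + (a - b*sqrt(d)) = 2a
= 2 * (-37)
= -74

-74


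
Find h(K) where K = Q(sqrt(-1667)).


K = Q(sqrt(-1667)). d mod 4 = 1, so D = disc(K) = d = -1667
h(K) equals the number of primitive reduced positive-definite forms (a, b, c) = a*x^2 + b*x*y + c*y^2 with b^2 - 4ac = D,
where reduced means |b| <= a <= c, with b >= 0 whenever |b| = a or a = c, and primitive means gcd(a, b, c) = 1.
Reduced forces 3a^2 <= |D| = 1667, so 1 <= a <= 23; b must have the parity of D, and c = (b^2 - D)/(4a) must be an integer >= a.
Enumerate a = 1..23, b in [-a, a]:
  a=1: (1, 1, 417)  [1]
  a=2: none
  a=3: (3, -1, 139), (3, 1, 139)  [2]
  a=4..8: none
  a=9: (9, -5, 47), (9, 5, 47)  [2]
  a=10: none
  a=11: (11, -7, 39), (11, 7, 39)  [2]
  a=12: none
  a=13: (13, -7, 33), (13, 7, 33)  [2]
  a=14..16: none
  a=17: (17, -13, 27), (17, 13, 27)  [2]
  a=18: none
  a=19: (19, -9, 23), (19, 9, 23)  [2]
  a=20..23: none
Total reduced forms: 1 + 2 + 2 + 2 + 2 + 2 + 2 = 13
h = 13

13


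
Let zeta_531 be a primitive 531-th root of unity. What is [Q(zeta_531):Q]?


The degree equals Euler's totient phi(531).
531 = 3^2 * 59
phi(531) = 348

348


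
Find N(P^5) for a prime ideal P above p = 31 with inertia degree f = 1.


N(P^a) = p^(a*f)
= 31^(5*1)
= 31^5
= 28629151

28629151


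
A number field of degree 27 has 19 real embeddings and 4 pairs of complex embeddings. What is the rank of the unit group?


By Dirichlet's unit theorem:
rank = r1 + r2 - 1
= 19 + 4 - 1
= 22

22


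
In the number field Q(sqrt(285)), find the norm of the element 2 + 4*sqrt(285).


N(a + b*sqrt(d)) = a^2 - d*b^2
= (2)^2 - (285)*(4)^2
= 4 - 4560
= -4556

-4556


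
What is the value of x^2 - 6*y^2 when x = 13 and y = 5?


x^2 - d*y^2
= 13^2 - 6*5^2
= 169 - 150
= 19

19


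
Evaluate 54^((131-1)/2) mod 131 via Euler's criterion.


p = 131 is prime and the exponent is (p-1)/2 = 65, so by Euler's criterion 54^65 = (54/131) = +1 or -1 mod 131.
Compute by square-and-multiply:
  65 = 64 + 1 (binary 1000001)
  Repeated squaring mod 131: 54^1 = 54, 54^2 = 34, 54^4 = 108, 54^8 = 5, 54^16 = 25, 54^32 = 101, 54^64 = 114
  54^65 = 54^64 * 54^1 = 114 * 54 mod 131
    114 * 54 = 6156 = 130 mod 131
  54^65 = 130 mod 131
Result 130 = p - 1 = -1 mod 131: 54 is a quadratic non-residue mod 131. As a residue in [0, p-1] the value is 130.
54^65 mod 131 = 130

130


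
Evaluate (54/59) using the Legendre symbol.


p = 59 is prime, so compute (54/59) with the reciprocity algorithm (Jacobi-symbol steps: pull out 2s via (2/n), flip via reciprocity, reduce):
  pull out 2: (2/59) = -1  (since 59 mod 8 = 3)
  reciprocity: (27/59) -> -(59/27)
  reduce: (5/27)
  reciprocity: (5/27) -> +(27/5)
  reduce: (2/5)
  pull out 2: (2/5) = -1  (since 5 mod 8 = 5)
  (1/5) = 1
Product of signs = -1
(54/59) = -1

-1


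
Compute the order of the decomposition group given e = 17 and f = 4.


|D_P| = e * f
= 17 * 4
= 68

68


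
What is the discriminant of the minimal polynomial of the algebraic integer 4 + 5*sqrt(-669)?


The element 4 + 5*sqrt(-669) has minimal polynomial:
x^2 - 8*x + 16741
Discriminant = (-8)^2 - 4*(16741)
= 64 - 66964
= -66900

-66900


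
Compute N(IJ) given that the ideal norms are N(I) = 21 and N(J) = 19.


N(IJ) = N(I) * N(J)
= 21 * 19
= 399

399


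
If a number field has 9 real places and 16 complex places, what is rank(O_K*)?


By Dirichlet's unit theorem:
rank = r1 + r2 - 1
= 9 + 16 - 1
= 24

24


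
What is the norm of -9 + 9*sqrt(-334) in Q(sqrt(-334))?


N(a + b*sqrt(d)) = a^2 - d*b^2
= (-9)^2 - (-334)*(9)^2
= 81 + 27054
= 27135

27135


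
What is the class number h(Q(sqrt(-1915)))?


K = Q(sqrt(-1915)). d mod 4 = 1, so D = disc(K) = d = -1915
h(K) equals the number of primitive reduced positive-definite forms (a, b, c) = a*x^2 + b*x*y + c*y^2 with b^2 - 4ac = D,
where reduced means |b| <= a <= c, with b >= 0 whenever |b| = a or a = c, and primitive means gcd(a, b, c) = 1.
Reduced forces 3a^2 <= |D| = 1915, so 1 <= a <= 25; b must have the parity of D, and c = (b^2 - D)/(4a) must be an integer >= a.
Enumerate a = 1..25, b in [-a, a]:
  a=1: (1, 1, 479)  [1]
  a=2..4: none
  a=5: (5, 5, 97)  [1]
  a=6..12: none
  a=13: (13, -3, 37), (13, 3, 37)  [2]
  a=14..18: none
  a=19: (19, -17, 29), (19, 17, 29)  [2]
  a=20..25: none
Total reduced forms: 1 + 1 + 2 + 2 = 6
h = 6

6


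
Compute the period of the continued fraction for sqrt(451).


Run the CF algorithm for sqrt(451).
a_0 = floor(sqrt(451)) = 21; set m_0=0, q_0=1.
Recurrence: m' = q*a - m,  q' = (d - m'^2)/q,  a' = floor((a_0 + m')/q').
  step 1: m=21, q=10, a=4
  step 2: m=19, q=9, a=4
  step 3: m=17, q=18, a=2
  step 4: m=19, q=5, a=8
  step 5: m=21, q=2, a=21
  step 6: m=21, q=5, a=8
  step 7: m=19, q=18, a=2
  step 8: m=17, q=9, a=4
  step 9: m=19, q=10, a=4
  step 10: m=21, q=1, a=42
a_10 = 2*a_0 = 42, so the period closes here.
sqrt(451) = [21; 4, 4, 2, 8, 21, 8, 2, 4, 4, 42]
Period length = 10

10


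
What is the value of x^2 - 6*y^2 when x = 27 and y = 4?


x^2 - d*y^2
= 27^2 - 6*4^2
= 729 - 96
= 633

633


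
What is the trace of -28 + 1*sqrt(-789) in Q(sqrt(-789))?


Tr(a + b*sqrt(d)) = (a + b*sqrt(d)) + (a - b*sqrt(d)) = 2a
= 2 * (-28)
= -56

-56


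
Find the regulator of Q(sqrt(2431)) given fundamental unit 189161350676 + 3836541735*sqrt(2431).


epsilon = 189161350676 + 3836541735*sqrt(2431)
= 3.7832e+11
R = ln(3.7832e+11)
= 26.6590

26.6590


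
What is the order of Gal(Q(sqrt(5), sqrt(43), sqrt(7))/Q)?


The 3 square roots of distinct primes are multiplicatively independent over Q,
so [K:Q] = 2^3 and Gal(K/Q) is isomorphic to (Z/2Z)^3.
|Gal| = 2^3 = 8

8


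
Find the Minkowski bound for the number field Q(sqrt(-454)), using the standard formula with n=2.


d = -454, d mod 4 = 2, so disc(K) = 4d = -1816; |disc(K)| = 1816
Imaginary quadratic field, so n = 2, s = r2 = 1, r1 = 0
M = (n!/n^n) * (4/pi)^s * sqrt(|disc(K)|) = (2!/2^2) * (4/pi)^1 * sqrt(1816)
= 0.5 * 1.273240 * 42.614552
= 27.1293

27.1293


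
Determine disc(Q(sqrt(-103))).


For K = Q(sqrt(d)) with d squarefree: disc(K) = d if d = 1 mod 4, and disc(K) = 4d if d = 2 or 3 mod 4.
Here d = -103, and d mod 4 = 1.
d = 1 mod 4 (O_K = Z[(1+sqrt(d))/2]), so disc(K) = d = -103

-103


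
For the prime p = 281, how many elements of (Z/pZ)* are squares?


For prime p, the number of non-zero quadratic residues is (p-1)/2.
= (281-1)/2
= 140

140


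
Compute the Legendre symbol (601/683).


p = 683 is prime, so compute (601/683) with the reciprocity algorithm (Jacobi-symbol steps: pull out 2s via (2/n), flip via reciprocity, reduce):
  reciprocity: (601/683) -> +(683/601)
  reduce: (82/601)
  pull out 2: (2/601) = +1  (since 601 mod 8 = 1)
  reciprocity: (41/601) -> +(601/41)
  reduce: (27/41)
  reciprocity: (27/41) -> +(41/27)
  reduce: (14/27)
  pull out 2: (2/27) = -1  (since 27 mod 8 = 3)
  reciprocity: (7/27) -> -(27/7)
  reduce: (6/7)
  pull out 2: (2/7) = +1  (since 7 mod 8 = 7)
  reciprocity: (3/7) -> -(7/3)
  reduce: (1/3)
  (1/3) = 1
Product of signs = -1
(601/683) = -1

-1


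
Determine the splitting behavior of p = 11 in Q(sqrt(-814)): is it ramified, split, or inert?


K = Q(sqrt(-814)). Since d mod 4 = 2, disc(K) = -3256.
Check p | disc: -3256 mod 11 = 0.
p divides disc, so p ramifies: (p) = P^2 with e=2, f=1, g=1.
Therefore p is ramified.

ramified


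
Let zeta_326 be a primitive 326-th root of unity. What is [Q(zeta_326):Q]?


The degree equals Euler's totient phi(326).
326 = 2 * 163
phi(326) = 162

162


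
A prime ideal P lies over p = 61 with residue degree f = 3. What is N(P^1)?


N(P^a) = p^(a*f)
= 61^(1*3)
= 61^3
= 226981

226981


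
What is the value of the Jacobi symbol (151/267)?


Compute (151/267) via quadratic reciprocity:
  reciprocity: (151/267) -> -(267/151)
  reduce: (116/151)
  pull out 2: (2/151) = +1  (since 151 mod 8 = 7)
  pull out 2: (2/151) = +1  (since 151 mod 8 = 7)
  reciprocity: (29/151) -> +(151/29)
  reduce: (6/29)
  pull out 2: (2/29) = -1  (since 29 mod 8 = 5)
  reciprocity: (3/29) -> +(29/3)
  reduce: (2/3)
  pull out 2: (2/3) = -1  (since 3 mod 8 = 3)
  (1/3) = 1
Product of signs = -1

-1


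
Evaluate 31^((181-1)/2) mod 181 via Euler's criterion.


p = 181 is prime and the exponent is (p-1)/2 = 90, so by Euler's criterion 31^90 = (31/181) = +1 or -1 mod 181.
Compute by square-and-multiply:
  90 = 64 + 16 + 8 + 2 (binary 1011010)
  Repeated squaring mod 181: 31^1 = 31, 31^2 = 56, 31^4 = 59, 31^8 = 42, 31^16 = 135, 31^32 = 125, 31^64 = 59
  31^90 = 31^64 * 31^16 * 31^8 * 31^2 = 59 * 135 * 42 * 56 mod 181
    59 * 135 = 7965 = 1 mod 181
    1 * 42 = 42 = 42 mod 181
    42 * 56 = 2352 = 180 mod 181
  31^90 = 180 mod 181
Result 180 = p - 1 = -1 mod 181: 31 is a quadratic non-residue mod 181. As a residue in [0, p-1] the value is 180.
31^90 mod 181 = 180

180


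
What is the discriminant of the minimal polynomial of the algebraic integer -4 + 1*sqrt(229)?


The element -4 + 1*sqrt(229) has minimal polynomial:
x^2 + 8*x - 213
Discriminant = (8)^2 - 4*(-213)
= 64 + 852
= 916

916


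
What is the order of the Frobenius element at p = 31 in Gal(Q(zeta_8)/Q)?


The Frobenius at p in Gal(Q(zeta_n)/Q) = (Z/nZ)* is the class of p, so its order is ord_8(31), the smallest k >= 1 with 31^k = 1 mod 8.
n = 8 = 2^3, phi(8) = 4; the order divides phi(n).
Divisors of 4: 1, 2, 4
Repeated squaring mod 8: 31^1 = 7, 31^2 = 1, 31^4 = 1
Test divisors in increasing order:
  k=1: 31^1 = 7 mod 8
  k=2: 31^2 = 1 mod 8  <- first divisor giving 1
Order = 2

2


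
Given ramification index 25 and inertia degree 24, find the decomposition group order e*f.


|D_P| = e * f
= 25 * 24
= 600

600


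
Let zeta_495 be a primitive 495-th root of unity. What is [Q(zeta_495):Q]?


The degree equals Euler's totient phi(495).
495 = 3^2 * 5 * 11
phi(495) = 240

240


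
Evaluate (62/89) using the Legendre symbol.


p = 89 is prime, so compute (62/89) with the reciprocity algorithm (Jacobi-symbol steps: pull out 2s via (2/n), flip via reciprocity, reduce):
  pull out 2: (2/89) = +1  (since 89 mod 8 = 1)
  reciprocity: (31/89) -> +(89/31)
  reduce: (27/31)
  reciprocity: (27/31) -> -(31/27)
  reduce: (4/27)
  pull out 2: (2/27) = -1  (since 27 mod 8 = 3)
  pull out 2: (2/27) = -1  (since 27 mod 8 = 3)
  (1/27) = 1
Product of signs = -1
(62/89) = -1

-1


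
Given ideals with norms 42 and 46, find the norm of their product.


N(IJ) = N(I) * N(J)
= 42 * 46
= 1932

1932


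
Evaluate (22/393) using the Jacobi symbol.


Compute (22/393) via quadratic reciprocity:
  pull out 2: (2/393) = +1  (since 393 mod 8 = 1)
  reciprocity: (11/393) -> +(393/11)
  reduce: (8/11)
  pull out 2: (2/11) = -1  (since 11 mod 8 = 3)
  pull out 2: (2/11) = -1  (since 11 mod 8 = 3)
  pull out 2: (2/11) = -1  (since 11 mod 8 = 3)
  (1/11) = 1
Product of signs = -1

-1


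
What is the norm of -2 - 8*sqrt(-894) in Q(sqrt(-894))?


N(a + b*sqrt(d)) = a^2 - d*b^2
= (-2)^2 - (-894)*(-8)^2
= 4 + 57216
= 57220

57220


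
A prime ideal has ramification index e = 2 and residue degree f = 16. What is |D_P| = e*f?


|D_P| = e * f
= 2 * 16
= 32

32


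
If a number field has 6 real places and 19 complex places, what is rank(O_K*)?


By Dirichlet's unit theorem:
rank = r1 + r2 - 1
= 6 + 19 - 1
= 24

24


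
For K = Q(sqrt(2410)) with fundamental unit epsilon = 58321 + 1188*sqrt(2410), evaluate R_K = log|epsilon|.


epsilon = 58321 + 1188*sqrt(2410)
= 116642.0000
R = ln(116642.0000)
= 11.6669

11.6669


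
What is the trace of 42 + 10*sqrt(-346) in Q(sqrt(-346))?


Tr(a + b*sqrt(d)) = (a + b*sqrt(d)) + (a - b*sqrt(d)) = 2a
= 2 * (42)
= 84

84


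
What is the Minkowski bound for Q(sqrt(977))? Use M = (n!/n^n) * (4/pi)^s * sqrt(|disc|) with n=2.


d = 977, d mod 4 = 1, so disc(K) = d = 977; |disc(K)| = 977
Real quadratic field, so n = 2, s = r2 = 0, r1 = 2
M = (n!/n^n) * (4/pi)^s * sqrt(|disc(K)|) = (2!/2^2) * (4/pi)^0 * sqrt(977)
= 0.5 * 1.000000 * 31.256999
= 15.6285

15.6285


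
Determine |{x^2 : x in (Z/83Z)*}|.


For prime p, the number of non-zero quadratic residues is (p-1)/2.
= (83-1)/2
= 41

41


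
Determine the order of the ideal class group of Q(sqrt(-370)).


K = Q(sqrt(-370)). d mod 4 = 2, so D = disc(K) = 4d = -1480
h(K) equals the number of primitive reduced positive-definite forms (a, b, c) = a*x^2 + b*x*y + c*y^2 with b^2 - 4ac = D,
where reduced means |b| <= a <= c, with b >= 0 whenever |b| = a or a = c, and primitive means gcd(a, b, c) = 1.
Reduced forces 3a^2 <= |D| = 1480, so 1 <= a <= 22; b must have the parity of D, and c = (b^2 - D)/(4a) must be an integer >= a.
Enumerate a = 1..22, b in [-a, a]:
  a=1: (1, 0, 370)  [1]
  a=2: (2, 0, 185)  [1]
  a=3..4: none
  a=5: (5, 0, 74)  [1]
  a=6: none
  a=7: (7, -2, 53), (7, 2, 53)  [2]
  a=8..9: none
  a=10: (10, 0, 37)  [1]
  a=11: (11, -4, 34), (11, 4, 34)  [2]
  a=12..13: none
  a=14: (14, -12, 29), (14, 12, 29)  [2]
  a=15..16: none
  a=17: (17, -4, 22), (17, 4, 22)  [2]
  a=18..22: none
Total reduced forms: 1 + 1 + 1 + 2 + 1 + 2 + 2 + 2 = 12
h = 12

12


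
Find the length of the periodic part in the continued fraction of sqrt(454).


Run the CF algorithm for sqrt(454).
a_0 = floor(sqrt(454)) = 21; set m_0=0, q_0=1.
Recurrence: m' = q*a - m,  q' = (d - m'^2)/q,  a' = floor((a_0 + m')/q').
  step 1: m=21, q=13, a=3
  step 2: m=18, q=10, a=3
  step 3: m=12, q=31, a=1
  step 4: m=19, q=3, a=13
  step 5: m=20, q=18, a=2
  step 6: m=16, q=11, a=3
  step 7: m=17, q=15, a=2
  step 8: m=13, q=19, a=1
  step 9: m=6, q=22, a=1
  step 10: m=16, q=9, a=4
  step 11: m=20, q=6, a=6
  step 12: m=16, q=33, a=1
  step 13: m=17, q=5, a=7
  step 14: m=18, q=26, a=1
  step 15: m=8, q=15, a=1
  step 16: m=7, q=27, a=1
  step 17: m=20, q=2, a=20
  step 18: m=20, q=27, a=1
  step 19: m=7, q=15, a=1
  step 20: m=8, q=26, a=1
  step 21: m=18, q=5, a=7
  step 22: m=17, q=33, a=1
  step 23: m=16, q=6, a=6
  step 24: m=20, q=9, a=4
  step 25: m=16, q=22, a=1
  step 26: m=6, q=19, a=1
  step 27: m=13, q=15, a=2
  step 28: m=17, q=11, a=3
  step 29: m=16, q=18, a=2
  step 30: m=20, q=3, a=13
  step 31: m=19, q=31, a=1
  step 32: m=12, q=10, a=3
  step 33: m=18, q=13, a=3
  step 34: m=21, q=1, a=42
a_34 = 2*a_0 = 42, so the period closes here.
sqrt(454) = [21; 3, 3, 1, 13, 2, 3, 2, 1, 1, 4, 6, 1, 7, 1, 1, 1, 20, 1, 1, 1, 7, 1, 6, 4, 1, 1, 2, 3, 2, 13, 1, 3, 3, 42]
Period length = 34

34


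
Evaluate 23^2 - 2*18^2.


x^2 - d*y^2
= 23^2 - 2*18^2
= 529 - 648
= -119

-119


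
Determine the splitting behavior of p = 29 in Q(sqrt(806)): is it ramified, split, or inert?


K = Q(sqrt(806)). Since d mod 4 = 2, disc(K) = 3224.
Check p | disc: 3224 mod 29 = 5.
p does not divide disc. Compute Legendre symbol (d/p):
23^((29-1)/2) mod 29 = 1
(d/p) = 1, so p splits: (p) = P*P' with e=1, f=1, g=2.
Therefore p is split.

split


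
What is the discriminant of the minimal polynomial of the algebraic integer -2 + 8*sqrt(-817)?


The element -2 + 8*sqrt(-817) has minimal polynomial:
x^2 + 4*x + 52292
Discriminant = (4)^2 - 4*(52292)
= 16 - 209168
= -209152

-209152


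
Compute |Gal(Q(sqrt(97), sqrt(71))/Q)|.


The 2 square roots of distinct primes are multiplicatively independent over Q,
so [K:Q] = 2^2 and Gal(K/Q) is isomorphic to (Z/2Z)^2.
|Gal| = 2^2 = 4

4


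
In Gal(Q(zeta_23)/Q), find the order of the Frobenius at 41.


The Frobenius at p in Gal(Q(zeta_n)/Q) = (Z/nZ)* is the class of p, so its order is ord_23(41), the smallest k >= 1 with 41^k = 1 mod 23.
n = 23 = 23, phi(23) = 22; the order divides phi(n).
Divisors of 22: 1, 2, 11, 22
Repeated squaring mod 23: 41^1 = 18, 41^2 = 2, 41^4 = 4, 41^8 = 16, 41^16 = 3
Test divisors in increasing order:
  k=1: 41^1 = 18 mod 23
  k=2: 41^2 = 2 mod 23
  k=11: 41^11 = 16 * 2 * 18 = 1 mod 23  <- first divisor giving 1
Order = 11

11


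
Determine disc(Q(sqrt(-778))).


For K = Q(sqrt(d)) with d squarefree: disc(K) = d if d = 1 mod 4, and disc(K) = 4d if d = 2 or 3 mod 4.
Here d = -778, and d mod 4 = 2.
d = 2 mod 4, not 1 (O_K = Z[sqrt(d)]), so disc(K) = 4d = 4 * (-778) = -3112

-3112


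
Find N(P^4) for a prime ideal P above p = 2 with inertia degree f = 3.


N(P^a) = p^(a*f)
= 2^(4*3)
= 2^12
= 4096

4096


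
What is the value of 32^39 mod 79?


p = 79 is prime and the exponent is (p-1)/2 = 39, so by Euler's criterion 32^39 = (32/79) = +1 or -1 mod 79.
Compute by square-and-multiply:
  39 = 32 + 4 + 2 + 1 (binary 100111)
  Repeated squaring mod 79: 32^1 = 32, 32^2 = 76, 32^4 = 9, 32^8 = 2, 32^16 = 4, 32^32 = 16
  32^39 = 32^32 * 32^4 * 32^2 * 32^1 = 16 * 9 * 76 * 32 mod 79
    16 * 9 = 144 = 65 mod 79
    65 * 76 = 4940 = 42 mod 79
    42 * 32 = 1344 = 1 mod 79
  32^39 = 1 mod 79
Result 1: 32 is a quadratic residue mod 79.
32^39 mod 79 = 1

1


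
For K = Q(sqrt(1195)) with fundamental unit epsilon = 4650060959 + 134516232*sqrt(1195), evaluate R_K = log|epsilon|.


epsilon = 4650060959 + 134516232*sqrt(1195)
= 9.3001e+09
R = ln(9.3001e+09)
= 22.9533

22.9533


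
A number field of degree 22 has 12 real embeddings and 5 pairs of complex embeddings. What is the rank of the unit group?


By Dirichlet's unit theorem:
rank = r1 + r2 - 1
= 12 + 5 - 1
= 16

16


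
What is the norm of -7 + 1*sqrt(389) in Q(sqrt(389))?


N(a + b*sqrt(d)) = a^2 - d*b^2
= (-7)^2 - (389)*(1)^2
= 49 - 389
= -340

-340


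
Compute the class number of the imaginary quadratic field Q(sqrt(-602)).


K = Q(sqrt(-602)). d mod 4 = 2, so D = disc(K) = 4d = -2408
h(K) equals the number of primitive reduced positive-definite forms (a, b, c) = a*x^2 + b*x*y + c*y^2 with b^2 - 4ac = D,
where reduced means |b| <= a <= c, with b >= 0 whenever |b| = a or a = c, and primitive means gcd(a, b, c) = 1.
Reduced forces 3a^2 <= |D| = 2408, so 1 <= a <= 28; b must have the parity of D, and c = (b^2 - D)/(4a) must be an integer >= a.
Enumerate a = 1..28, b in [-a, a]:
  a=1: (1, 0, 602)  [1]
  a=2: (2, 0, 301)  [1]
  a=3: (3, -2, 201), (3, 2, 201)  [2]
  a=4..5: none
  a=6: (6, -4, 101), (6, 4, 101)  [2]
  a=7: (7, 0, 86)  [1]
  a=8: none
  a=9: (9, -2, 67), (9, 2, 67)  [2]
  a=10: none
  a=11: (11, -10, 57), (11, 10, 57)  [2]
  a=12: none
  a=13: (13, -6, 47), (13, 6, 47)  [2]
  a=14: (14, 0, 43)  [1]
  a=15..17: none
  a=18: (18, -16, 37), (18, 16, 37)  [2]
  a=19: (19, -10, 33), (19, 10, 33)  [2]
  a=20: none
  a=21: (21, -14, 31), (21, 14, 31)  [2]
  a=22: (22, -12, 29), (22, 12, 29)  [2]
  a=23..25: none
  a=26: (26, -20, 27), (26, 20, 27)  [2]
  a=27..28: none
Total reduced forms: 1 + 1 + 2 + 2 + 1 + 2 + 2 + 2 + 1 + 2 + 2 + 2 + 2 + 2 = 24
h = 24

24


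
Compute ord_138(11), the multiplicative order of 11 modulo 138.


We want ord_138(11), the smallest k >= 1 with 11^k = 1 mod 138.
n = 138 = 2 * 3 * 23, phi(138) = 44; the order divides phi(n).
Divisors of 44: 1, 2, 4, 11, 22, 44
Repeated squaring mod 138: 11^1 = 11, 11^2 = 121, 11^4 = 13, 11^8 = 31, 11^16 = 133, 11^32 = 25
Test divisors in increasing order:
  k=1: 11^1 = 11 mod 138
  k=2: 11^2 = 121 mod 138
  k=4: 11^4 = 13 mod 138
  k=11: 11^11 = 31 * 121 * 11 = 137 mod 138
  k=22: 11^22 = 133 * 13 * 121 = 1 mod 138  <- first divisor giving 1
Order = 22

22


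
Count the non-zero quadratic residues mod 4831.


For prime p, the number of non-zero quadratic residues is (p-1)/2.
= (4831-1)/2
= 2415

2415


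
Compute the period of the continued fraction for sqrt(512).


Run the CF algorithm for sqrt(512).
a_0 = floor(sqrt(512)) = 22; set m_0=0, q_0=1.
Recurrence: m' = q*a - m,  q' = (d - m'^2)/q,  a' = floor((a_0 + m')/q').
  step 1: m=22, q=28, a=1
  step 2: m=6, q=17, a=1
  step 3: m=11, q=23, a=1
  step 4: m=12, q=16, a=2
  step 5: m=20, q=7, a=6
  step 6: m=22, q=4, a=11
  step 7: m=22, q=7, a=6
  step 8: m=20, q=16, a=2
  step 9: m=12, q=23, a=1
  step 10: m=11, q=17, a=1
  step 11: m=6, q=28, a=1
  step 12: m=22, q=1, a=44
a_12 = 2*a_0 = 44, so the period closes here.
sqrt(512) = [22; 1, 1, 1, 2, 6, 11, 6, 2, 1, 1, 1, 44]
Period length = 12

12


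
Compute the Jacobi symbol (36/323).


Compute (36/323) via quadratic reciprocity:
  pull out 2: (2/323) = -1  (since 323 mod 8 = 3)
  pull out 2: (2/323) = -1  (since 323 mod 8 = 3)
  reciprocity: (9/323) -> +(323/9)
  reduce: (8/9)
  pull out 2: (2/9) = +1  (since 9 mod 8 = 1)
  pull out 2: (2/9) = +1  (since 9 mod 8 = 1)
  pull out 2: (2/9) = +1  (since 9 mod 8 = 1)
  (1/9) = 1
Product of signs = 1

1
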